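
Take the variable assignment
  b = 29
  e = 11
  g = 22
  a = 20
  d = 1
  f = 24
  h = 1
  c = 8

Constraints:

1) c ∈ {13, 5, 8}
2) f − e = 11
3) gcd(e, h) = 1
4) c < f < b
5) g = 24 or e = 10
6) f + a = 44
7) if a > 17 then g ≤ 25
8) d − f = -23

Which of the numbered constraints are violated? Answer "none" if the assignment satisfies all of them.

1) c = 8 is in {13, 5, 8} — OK.
2) f − e = 24 − 11 = 13, not 11 — violated.
3) gcd(11, 1) = 1 — OK.
4) values 8 < 24 < 29 — OK.
5) g = 22 ≠ 24 and e = 11 ≠ 10; both disjuncts false — violated.
6) f + a = 24 + 20 = 44 — OK.
7) a = 20 > 17, so we need g ≤ 25; g = 22 ≤ 25 — OK.
8) d − f = 1 − 24 = -23 — OK.

Constraints 2 and 5 do not hold.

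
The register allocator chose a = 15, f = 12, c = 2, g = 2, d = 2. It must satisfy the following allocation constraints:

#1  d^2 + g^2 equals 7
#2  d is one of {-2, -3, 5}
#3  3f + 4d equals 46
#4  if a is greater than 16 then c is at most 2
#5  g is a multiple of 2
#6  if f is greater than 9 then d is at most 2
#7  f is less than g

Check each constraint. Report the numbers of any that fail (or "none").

Constraints 1, 2, 3, and 7 do not hold.

#1 d^2 + g^2 = 2^2 + 2^2 = 4 + 4 = 8, not 7  ✗
#2 d = 2 is not in {-2, -3, 5}  ✗
#3 3f + 4d = 3(12) + 4(2) = 44, not 46  ✗
#4 a = 15, not > 16; antecedent false, conditional vacuously true  ✓
#5 2 / 2 = 1, so 2 divides 2  ✓
#6 f = 12 > 9, so we need d ≤ 2; d = 2 ≤ 2  ✓
#7 f = 12, g = 2; 12 ≥ 2 (want <)  ✗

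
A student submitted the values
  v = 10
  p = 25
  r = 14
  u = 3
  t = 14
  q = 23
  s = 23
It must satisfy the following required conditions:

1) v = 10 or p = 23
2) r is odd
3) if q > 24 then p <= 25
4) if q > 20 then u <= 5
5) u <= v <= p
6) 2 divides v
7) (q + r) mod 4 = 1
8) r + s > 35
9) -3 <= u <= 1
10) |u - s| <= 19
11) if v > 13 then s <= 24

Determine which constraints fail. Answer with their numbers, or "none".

1) v = 10 = 10 (first disjunct)  yes
2) r = 14 is even  no
3) q = 23, not > 24; antecedent false, conditional vacuously true  yes
4) q = 23 > 20, so we need u ≤ 5; u = 3 ≤ 5  yes
5) values 3 <= 10 <= 25  yes
6) 10 / 2 = 5, so 2 divides 10  yes
7) q + r = 37; 37 mod 4 = 1  yes
8) r + s = 14 + 23 = 37; 37 > 35  yes
9) u = 3 is outside [-3, 1]  no
10) |3 - 23| = 20; 20 > 19, exceeds bound 19  no
11) v = 10, not > 13; antecedent false, conditional vacuously true  yes

Constraints 2, 9, 10 are violated.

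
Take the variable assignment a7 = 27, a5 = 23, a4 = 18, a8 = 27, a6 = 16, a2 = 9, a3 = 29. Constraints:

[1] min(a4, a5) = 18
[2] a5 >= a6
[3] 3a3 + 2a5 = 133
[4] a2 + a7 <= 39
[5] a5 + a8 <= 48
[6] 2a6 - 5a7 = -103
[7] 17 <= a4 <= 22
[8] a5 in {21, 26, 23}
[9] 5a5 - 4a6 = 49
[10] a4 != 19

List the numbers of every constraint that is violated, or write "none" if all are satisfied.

Constraints 5 and 9 are violated.

[1] min(18, 23) = 18  yes
[2] a5 = 23, a6 = 16; 23 ≥ 16  yes
[3] 3a3 + 2a5 = 3(29) + 2(23) = 133  yes
[4] a2 + a7 = 9 + 27 = 36; 36 ≤ 39  yes
[5] a5 + a8 = 23 + 27 = 50; 50 > 48, bound 48 not met  no
[6] 2a6 - 5a7 = 2(16) - 5(27) = -103  yes
[7] a4 = 18 lies in [17, 22]  yes
[8] a5 = 23 is in {21, 26, 23}  yes
[9] 5a5 - 4a6 = 5(23) - 4(16) = 51, not 49  no
[10] a4 = 18, and 18 ≠ 19  yes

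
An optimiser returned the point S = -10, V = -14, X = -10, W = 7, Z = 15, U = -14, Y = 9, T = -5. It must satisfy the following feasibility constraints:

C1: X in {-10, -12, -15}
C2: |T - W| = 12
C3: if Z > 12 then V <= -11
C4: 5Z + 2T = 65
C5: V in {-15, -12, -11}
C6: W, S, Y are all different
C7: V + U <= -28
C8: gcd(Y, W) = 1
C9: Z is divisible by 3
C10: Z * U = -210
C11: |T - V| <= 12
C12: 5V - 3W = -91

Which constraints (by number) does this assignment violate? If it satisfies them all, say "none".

C1: X = -10 is in {-10, -12, -15} — holds.
C2: |-5 - 7| = 12 — holds.
C3: Z = 15 > 12, so we need V ≤ -11; V = -14 ≤ -11 — holds.
C4: 5Z + 2T = 5(15) + 2(-5) = 65 — holds.
C5: V = -14 is not in {-15, -12, -11} — fails.
C6: values 7, -10, 9 are pairwise distinct — holds.
C7: V + U = -14 + (-14) = -28; -28 ≤ -28 — holds.
C8: gcd(9, 7) = 1 — holds.
C9: 15 / 3 = 5, so 3 divides 15 — holds.
C10: Z * U = 15 * (-14) = -210 — holds.
C11: |-5 - (-14)| = 9; 9 ≤ 12 — holds.
C12: 5V - 3W = 5(-14) - 3(7) = -91 — holds.

Constraint 5 is violated.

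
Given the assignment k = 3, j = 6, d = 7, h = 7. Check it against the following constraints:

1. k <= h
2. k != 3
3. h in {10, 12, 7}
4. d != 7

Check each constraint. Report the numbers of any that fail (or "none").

1. k = 3, h = 7; 3 ≤ 7  OK
2. k = 3, but 3 is required to differ  FAIL
3. h = 7 is in {10, 12, 7}  OK
4. d = 7, but 7 is required to differ  FAIL

Violated: 2, 4.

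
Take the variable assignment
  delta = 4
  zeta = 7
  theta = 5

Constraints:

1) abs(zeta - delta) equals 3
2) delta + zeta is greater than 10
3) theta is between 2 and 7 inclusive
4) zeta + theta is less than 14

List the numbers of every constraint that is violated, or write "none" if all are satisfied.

Yes — all constraints hold.

1) abs(7 - 4) = 3  yes
2) delta + zeta = 4 + 7 = 11; 11 > 10  yes
3) theta = 5 lies in [2, 7]  yes
4) zeta + theta = 7 + 5 = 12; 12 < 14  yes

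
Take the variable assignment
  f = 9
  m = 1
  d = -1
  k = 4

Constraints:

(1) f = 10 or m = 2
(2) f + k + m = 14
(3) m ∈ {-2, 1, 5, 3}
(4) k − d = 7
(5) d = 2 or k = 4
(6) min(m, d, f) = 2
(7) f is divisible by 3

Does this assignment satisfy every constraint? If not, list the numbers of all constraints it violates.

Constraints 1, 4, and 6 do not hold.

(1) f = 9 ≠ 10 and m = 1 ≠ 2; both disjuncts false — violated.
(2) f + k + m = 9 + 4 + 1 = 14 — satisfied.
(3) m = 1 is in {-2, 1, 5, 3} — satisfied.
(4) k − d = 4 − (-1) = 5, not 7 — violated.
(5) d = -1 ≠ 2, but k = 4 = 4 (second disjunct) — satisfied.
(6) min(1, -1, 9) = -1, not 2 — violated.
(7) 9 / 3 = 3, so 3 divides 9 — satisfied.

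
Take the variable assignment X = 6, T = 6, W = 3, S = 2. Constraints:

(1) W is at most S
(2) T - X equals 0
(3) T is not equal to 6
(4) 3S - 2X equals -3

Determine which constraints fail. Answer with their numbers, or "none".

Constraints 1, 3, and 4 do not hold.

(1) W = 3, S = 2; 3 > 2 (want ≤) — violated.
(2) T - X = 6 - 6 = 0 — satisfied.
(3) T = 6, but 6 is required to differ — violated.
(4) 3S - 2X = 3(2) - 2(6) = -6, not -3 — violated.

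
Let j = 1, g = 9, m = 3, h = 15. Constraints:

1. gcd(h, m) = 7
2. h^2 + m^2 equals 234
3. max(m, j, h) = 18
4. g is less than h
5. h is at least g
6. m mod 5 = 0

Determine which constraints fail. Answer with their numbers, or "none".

1. gcd(15, 3) = 3, not 7 — fails.
2. h^2 + m^2 = 15^2 + 3^2 = 225 + 9 = 234 — holds.
3. max(3, 1, 15) = 15, not 18 — fails.
4. g = 9, h = 15; 9 < 15 — holds.
5. h = 15, g = 9; 15 ≥ 9 — holds.
6. 3 mod 5 = 3, not 0 — fails.

Constraints 1, 3, 6 do not hold.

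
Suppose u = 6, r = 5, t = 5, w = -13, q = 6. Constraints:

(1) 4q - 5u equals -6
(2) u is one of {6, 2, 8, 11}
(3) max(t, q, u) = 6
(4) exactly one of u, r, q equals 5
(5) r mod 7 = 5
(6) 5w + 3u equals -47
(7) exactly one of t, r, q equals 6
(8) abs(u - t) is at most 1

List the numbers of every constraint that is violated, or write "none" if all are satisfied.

(1) 4q - 5u = 4(6) - 5(6) = -6  yes
(2) u = 6 is in {6, 2, 8, 11}  yes
(3) max(5, 6, 6) = 6  yes
(4) u=6, r=5, q=6; 1 of them equals 5  yes
(5) 5 mod 7 = 5  yes
(6) 5w + 3u = 5(-13) + 3(6) = -47  yes
(7) t=5, r=5, q=6; 1 of them equals 6  yes
(8) abs(6 - 5) = 1; 1 ≤ 1  yes

The assignment satisfies every constraint.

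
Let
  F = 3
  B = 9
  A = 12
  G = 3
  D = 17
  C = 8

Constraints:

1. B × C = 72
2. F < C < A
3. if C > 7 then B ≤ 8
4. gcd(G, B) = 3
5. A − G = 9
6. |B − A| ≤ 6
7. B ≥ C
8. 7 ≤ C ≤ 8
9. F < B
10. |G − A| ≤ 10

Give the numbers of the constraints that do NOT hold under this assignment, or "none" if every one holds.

The assignment fails constraint 3.

1. B × C = 9 × 8 = 72 — holds.
2. values 3 < 8 < 12 — holds.
3. C = 8 > 7, so we need B ≤ 8; but B = 9 > 8 — does not hold.
4. gcd(3, 9) = 3 — holds.
5. A − G = 12 − 3 = 9 — holds.
6. |9 − 12| = 3; 3 ≤ 6 — holds.
7. B = 9, C = 8; 9 ≥ 8 — holds.
8. C = 8 lies in [7, 8] — holds.
9. F = 3, B = 9; 3 < 9 — holds.
10. |3 − 12| = 9; 9 ≤ 10 — holds.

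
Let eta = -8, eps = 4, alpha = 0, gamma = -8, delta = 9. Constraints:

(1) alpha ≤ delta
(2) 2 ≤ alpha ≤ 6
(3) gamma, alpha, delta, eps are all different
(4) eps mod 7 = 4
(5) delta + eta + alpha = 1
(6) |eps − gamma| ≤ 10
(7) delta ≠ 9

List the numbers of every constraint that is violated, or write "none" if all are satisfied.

(1) alpha = 0, delta = 9; 0 ≤ 9  holds
(2) alpha = 0 is outside [2, 6]  fails
(3) values -8, 0, 9, 4 are pairwise distinct  holds
(4) 4 mod 7 = 4  holds
(5) delta + eta + alpha = 9 + (-8) + 0 = 1  holds
(6) |4 − (-8)| = 12; 12 > 10, exceeds bound 10  fails
(7) delta = 9, but 9 is required to differ  fails

The assignment fails constraints 2, 6, and 7.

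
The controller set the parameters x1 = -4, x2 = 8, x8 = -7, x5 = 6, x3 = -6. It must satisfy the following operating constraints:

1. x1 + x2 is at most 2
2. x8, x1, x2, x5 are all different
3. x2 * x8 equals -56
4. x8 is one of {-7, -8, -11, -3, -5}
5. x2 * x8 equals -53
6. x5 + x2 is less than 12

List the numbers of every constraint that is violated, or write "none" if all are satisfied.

1. x1 + x2 = -4 + 8 = 4; 4 > 2, bound 2 not met  FAIL
2. values -7, -4, 8, 6 are pairwise distinct  OK
3. x2 * x8 = 8 * (-7) = -56  OK
4. x8 = -7 is in {-7, -8, -11, -3, -5}  OK
5. x2 * x8 = 8 * (-7) = -56, not -53  FAIL
6. x5 + x2 = 6 + 8 = 14; 14 ≥ 12, bound 12 not met  FAIL

No — constraints 1, 5, and 6 are not satisfied.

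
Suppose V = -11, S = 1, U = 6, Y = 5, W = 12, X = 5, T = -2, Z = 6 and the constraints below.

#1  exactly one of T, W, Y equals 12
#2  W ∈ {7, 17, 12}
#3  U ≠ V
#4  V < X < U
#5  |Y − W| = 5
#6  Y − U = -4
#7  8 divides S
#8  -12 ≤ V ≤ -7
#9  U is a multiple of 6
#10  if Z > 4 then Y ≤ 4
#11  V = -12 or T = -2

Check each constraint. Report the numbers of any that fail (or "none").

#1 T=-2, W=12, Y=5; 1 of them equals 12 — satisfied.
#2 W = 12 is in {7, 17, 12} — satisfied.
#3 U = 6, V = -11; distinct — satisfied.
#4 values -11 < 5 < 6 — satisfied.
#5 |5 − 12| = 7, not 5 — violated.
#6 Y − U = 5 − 6 = -1, not -4 — violated.
#7 1 = 8×0 + 1, so 8 does not divide 1 — violated.
#8 V = -11 lies in [-12, -7] — satisfied.
#9 6 / 6 = 1, so 6 divides 6 — satisfied.
#10 Z = 6 > 4, so we need Y ≤ 4; but Y = 5 > 4 — violated.
#11 V = -11 ≠ -12, but T = -2 = -2 (second disjunct) — satisfied.

No — constraints 5, 6, 7, 10 are not satisfied.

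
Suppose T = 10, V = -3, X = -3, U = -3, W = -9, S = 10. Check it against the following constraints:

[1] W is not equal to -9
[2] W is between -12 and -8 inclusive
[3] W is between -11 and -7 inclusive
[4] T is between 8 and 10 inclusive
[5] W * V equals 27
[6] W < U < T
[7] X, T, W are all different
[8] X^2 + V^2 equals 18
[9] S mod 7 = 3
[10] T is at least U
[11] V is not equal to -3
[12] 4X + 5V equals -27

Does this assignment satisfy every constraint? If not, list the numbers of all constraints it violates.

No — constraints 1, 11 are not satisfied.

[1] W = -9, but -9 is required to differ  fails
[2] W = -9 lies in [-12, -8]  holds
[3] W = -9 lies in [-11, -7]  holds
[4] T = 10 lies in [8, 10]  holds
[5] W * V = -9 * (-3) = 27  holds
[6] values -9 < -3 < 10  holds
[7] values -3, 10, -9 are pairwise distinct  holds
[8] X^2 + V^2 = (-3)^2 + (-3)^2 = 9 + 9 = 18  holds
[9] 10 mod 7 = 3  holds
[10] T = 10, U = -3; 10 ≥ -3  holds
[11] V = -3, but -3 is required to differ  fails
[12] 4X + 5V = 4(-3) + 5(-3) = -27  holds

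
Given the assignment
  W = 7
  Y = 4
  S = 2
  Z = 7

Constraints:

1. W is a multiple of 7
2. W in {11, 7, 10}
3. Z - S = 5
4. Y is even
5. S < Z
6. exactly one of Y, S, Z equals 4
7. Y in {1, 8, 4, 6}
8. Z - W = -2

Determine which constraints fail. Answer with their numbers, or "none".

The assignment fails constraint 8.

1. 7 / 7 = 1, so 7 divides 7 — holds.
2. W = 7 is in {11, 7, 10} — holds.
3. Z - S = 7 - 2 = 5 — holds.
4. Y = 4 is even — holds.
5. S = 2, Z = 7; 2 < 7 — holds.
6. Y=4, S=2, Z=7; 1 of them equals 4 — holds.
7. Y = 4 is in {1, 8, 4, 6} — holds.
8. Z - W = 7 - 7 = 0, not -2 — does not hold.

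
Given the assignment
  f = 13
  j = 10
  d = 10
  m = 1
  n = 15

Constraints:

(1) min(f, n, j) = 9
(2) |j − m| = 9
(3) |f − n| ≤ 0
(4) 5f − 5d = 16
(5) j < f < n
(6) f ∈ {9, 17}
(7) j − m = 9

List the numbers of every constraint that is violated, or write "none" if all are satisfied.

Constraints 1, 3, 4, 6 do not hold.

(1) min(13, 15, 10) = 10, not 9 — violated.
(2) |10 − 1| = 9 — satisfied.
(3) |13 − 15| = 2; 2 > 0, exceeds bound 0 — violated.
(4) 5f − 5d = 5(13) − 5(10) = 15, not 16 — violated.
(5) values 10 < 13 < 15 — satisfied.
(6) f = 13 is not in {9, 17} — violated.
(7) j − m = 10 − 1 = 9 — satisfied.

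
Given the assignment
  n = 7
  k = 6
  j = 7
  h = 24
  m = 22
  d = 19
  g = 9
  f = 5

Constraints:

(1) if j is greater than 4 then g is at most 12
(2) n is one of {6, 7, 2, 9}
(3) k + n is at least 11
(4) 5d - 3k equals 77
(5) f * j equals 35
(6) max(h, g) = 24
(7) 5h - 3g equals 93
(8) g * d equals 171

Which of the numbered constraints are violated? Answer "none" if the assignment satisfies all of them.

(1) j = 7 > 4, so we need g ≤ 12; g = 9 ≤ 12 — OK.
(2) n = 7 is in {6, 7, 2, 9} — OK.
(3) k + n = 6 + 7 = 13; 13 ≥ 11 — OK.
(4) 5d - 3k = 5(19) - 3(6) = 77 — OK.
(5) f * j = 5 * 7 = 35 — OK.
(6) max(24, 9) = 24 — OK.
(7) 5h - 3g = 5(24) - 3(9) = 93 — OK.
(8) g * d = 9 * 19 = 171 — OK.

All constraints are satisfied.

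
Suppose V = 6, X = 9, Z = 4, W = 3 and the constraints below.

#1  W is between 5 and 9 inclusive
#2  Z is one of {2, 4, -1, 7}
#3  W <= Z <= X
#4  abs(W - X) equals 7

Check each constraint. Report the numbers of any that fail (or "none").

#1 W = 3 is outside [5, 9] — violated.
#2 Z = 4 is in {2, 4, -1, 7} — satisfied.
#3 values 3 <= 4 <= 9 — satisfied.
#4 abs(3 - 9) = 6, not 7 — violated.

Constraints 1, 4 do not hold.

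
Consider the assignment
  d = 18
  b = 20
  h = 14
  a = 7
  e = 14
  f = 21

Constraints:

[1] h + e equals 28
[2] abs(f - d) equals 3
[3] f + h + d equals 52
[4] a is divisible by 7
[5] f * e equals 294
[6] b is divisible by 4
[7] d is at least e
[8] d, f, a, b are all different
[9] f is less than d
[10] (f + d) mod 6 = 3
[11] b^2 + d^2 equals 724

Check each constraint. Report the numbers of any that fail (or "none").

The assignment fails constraints 3 and 9.

[1] h + e = 14 + 14 = 28 — OK.
[2] abs(21 - 18) = 3 — OK.
[3] f + h + d = 21 + 14 + 18 = 53, not 52 — violated.
[4] 7 / 7 = 1, so 7 divides 7 — OK.
[5] f * e = 21 * 14 = 294 — OK.
[6] 20 / 4 = 5, so 4 divides 20 — OK.
[7] d = 18, e = 14; 18 ≥ 14 — OK.
[8] values 18, 21, 7, 20 are pairwise distinct — OK.
[9] f = 21, d = 18; 21 ≥ 18 (want <) — violated.
[10] f + d = 39; 39 mod 6 = 3 — OK.
[11] b^2 + d^2 = 20^2 + 18^2 = 400 + 324 = 724 — OK.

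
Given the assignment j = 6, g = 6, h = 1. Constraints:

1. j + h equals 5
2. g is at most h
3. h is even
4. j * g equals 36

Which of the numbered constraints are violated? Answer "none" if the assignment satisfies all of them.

Constraints 1, 2, and 3 are violated.

1. j + h = 6 + 1 = 7, not 5 — does not hold.
2. g = 6, h = 1; 6 > 1 (want ≤) — does not hold.
3. h = 1 is odd — does not hold.
4. j * g = 6 * 6 = 36 — holds.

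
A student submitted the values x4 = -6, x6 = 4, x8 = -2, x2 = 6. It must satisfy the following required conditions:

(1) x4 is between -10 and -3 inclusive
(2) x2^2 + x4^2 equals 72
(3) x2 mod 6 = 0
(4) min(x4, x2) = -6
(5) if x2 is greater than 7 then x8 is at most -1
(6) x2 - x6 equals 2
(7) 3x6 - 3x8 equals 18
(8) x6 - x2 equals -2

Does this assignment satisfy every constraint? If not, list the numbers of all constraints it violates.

None — every constraint holds.

(1) x4 = -6 lies in [-10, -3]  ✓
(2) x2^2 + x4^2 = 6^2 + (-6)^2 = 36 + 36 = 72  ✓
(3) 6 mod 6 = 0  ✓
(4) min(-6, 6) = -6  ✓
(5) x2 = 6, not > 7; antecedent false, conditional vacuously true  ✓
(6) x2 - x6 = 6 - 4 = 2  ✓
(7) 3x6 - 3x8 = 3(4) - 3(-2) = 18  ✓
(8) x6 - x2 = 4 - 6 = -2  ✓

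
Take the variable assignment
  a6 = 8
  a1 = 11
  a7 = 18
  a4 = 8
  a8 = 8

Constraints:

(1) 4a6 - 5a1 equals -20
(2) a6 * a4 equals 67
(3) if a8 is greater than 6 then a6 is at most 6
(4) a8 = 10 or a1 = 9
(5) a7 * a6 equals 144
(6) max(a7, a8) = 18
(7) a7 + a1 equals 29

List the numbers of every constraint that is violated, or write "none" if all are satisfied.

Constraints 1, 2, 3, 4 do not hold.

(1) 4a6 - 5a1 = 4(8) - 5(11) = -23, not -20 — does not hold.
(2) a6 * a4 = 8 * 8 = 64, not 67 — does not hold.
(3) a8 = 8 > 6, so we need a6 ≤ 6; but a6 = 8 > 6 — does not hold.
(4) a8 = 8 ≠ 10 and a1 = 11 ≠ 9; both disjuncts false — does not hold.
(5) a7 * a6 = 18 * 8 = 144 — holds.
(6) max(18, 8) = 18 — holds.
(7) a7 + a1 = 18 + 11 = 29 — holds.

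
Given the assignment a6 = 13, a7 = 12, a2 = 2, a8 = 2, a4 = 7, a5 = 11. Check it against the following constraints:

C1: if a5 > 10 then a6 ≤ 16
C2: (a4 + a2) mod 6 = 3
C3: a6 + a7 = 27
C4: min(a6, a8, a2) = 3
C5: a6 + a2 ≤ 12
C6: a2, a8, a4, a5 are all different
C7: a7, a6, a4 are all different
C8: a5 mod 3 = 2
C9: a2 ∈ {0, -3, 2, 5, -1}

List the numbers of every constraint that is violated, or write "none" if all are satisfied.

Constraints 3, 4, 5, and 6 do not hold.

C1: a5 = 11 > 10, so we need a6 ≤ 16; a6 = 13 ≤ 16 — holds.
C2: a4 + a2 = 9; 9 mod 6 = 3 — holds.
C3: a6 + a7 = 13 + 12 = 25, not 27 — does not hold.
C4: min(13, 2, 2) = 2, not 3 — does not hold.
C5: a6 + a2 = 13 + 2 = 15; 15 > 12, bound 12 not met — does not hold.
C6: a2 = a8 = 2, not all different — does not hold.
C7: values 12, 13, 7 are pairwise distinct — holds.
C8: 11 mod 3 = 2 — holds.
C9: a2 = 2 is in {0, -3, 2, 5, -1} — holds.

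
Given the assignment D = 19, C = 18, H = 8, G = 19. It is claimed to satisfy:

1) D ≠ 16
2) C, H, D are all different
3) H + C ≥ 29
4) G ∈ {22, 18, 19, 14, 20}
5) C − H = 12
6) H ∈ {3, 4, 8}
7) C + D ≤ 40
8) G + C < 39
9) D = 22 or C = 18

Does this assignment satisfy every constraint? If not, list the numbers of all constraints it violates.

1) D = 19, and 19 ≠ 16  true
2) values 18, 8, 19 are pairwise distinct  true
3) H + C = 8 + 18 = 26; 26 < 29, bound 29 not met  false
4) G = 19 is in {22, 18, 19, 14, 20}  true
5) C − H = 18 − 8 = 10, not 12  false
6) H = 8 is in {3, 4, 8}  true
7) C + D = 18 + 19 = 37; 37 ≤ 40  true
8) G + C = 19 + 18 = 37; 37 < 39  true
9) D = 19 ≠ 22, but C = 18 = 18 (second disjunct)  true

The assignment fails constraints 3 and 5.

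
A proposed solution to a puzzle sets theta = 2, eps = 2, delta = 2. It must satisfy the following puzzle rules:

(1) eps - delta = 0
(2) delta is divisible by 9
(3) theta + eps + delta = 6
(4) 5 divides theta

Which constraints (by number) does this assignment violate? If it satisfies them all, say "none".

Constraints 2 and 4 are violated.

(1) eps - delta = 2 - 2 = 0  ✓
(2) 2 = 9*0 + 2, so 9 does not divide 2  ✗
(3) theta + eps + delta = 2 + 2 + 2 = 6  ✓
(4) 2 = 5*0 + 2, so 5 does not divide 2  ✗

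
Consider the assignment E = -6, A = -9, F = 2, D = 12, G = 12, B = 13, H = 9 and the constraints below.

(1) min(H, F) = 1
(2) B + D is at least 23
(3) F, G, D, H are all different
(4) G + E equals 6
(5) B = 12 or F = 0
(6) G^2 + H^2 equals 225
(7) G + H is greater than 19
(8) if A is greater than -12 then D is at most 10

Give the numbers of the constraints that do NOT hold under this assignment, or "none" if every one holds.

No — constraints 1, 3, 5, and 8 are not satisfied.

(1) min(9, 2) = 2, not 1  ✗
(2) B + D = 13 + 12 = 25; 25 ≥ 23  ✓
(3) G = D = 12, not all different  ✗
(4) G + E = 12 + (-6) = 6  ✓
(5) B = 13 ≠ 12 and F = 2 ≠ 0; both disjuncts false  ✗
(6) G^2 + H^2 = 12^2 + 9^2 = 144 + 81 = 225  ✓
(7) G + H = 12 + 9 = 21; 21 > 19  ✓
(8) A = -9 > -12, so we need D ≤ 10; but D = 12 > 10  ✗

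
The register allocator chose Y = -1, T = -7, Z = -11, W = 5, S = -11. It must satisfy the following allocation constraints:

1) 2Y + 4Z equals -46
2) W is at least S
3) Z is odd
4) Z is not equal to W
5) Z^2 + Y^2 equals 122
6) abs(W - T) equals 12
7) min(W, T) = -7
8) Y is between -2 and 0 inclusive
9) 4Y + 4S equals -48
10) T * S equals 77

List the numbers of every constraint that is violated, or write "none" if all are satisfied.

1) 2Y + 4Z = 2(-1) + 4(-11) = -46  OK
2) W = 5, S = -11; 5 ≥ -11  OK
3) Z = -11 is odd  OK
4) Z = -11, W = 5; distinct  OK
5) Z^2 + Y^2 = (-11)^2 + (-1)^2 = 121 + 1 = 122  OK
6) abs(5 - (-7)) = 12  OK
7) min(5, -7) = -7  OK
8) Y = -1 lies in [-2, 0]  OK
9) 4Y + 4S = 4(-1) + 4(-11) = -48  OK
10) T * S = -7 * (-11) = 77  OK

The assignment satisfies every constraint.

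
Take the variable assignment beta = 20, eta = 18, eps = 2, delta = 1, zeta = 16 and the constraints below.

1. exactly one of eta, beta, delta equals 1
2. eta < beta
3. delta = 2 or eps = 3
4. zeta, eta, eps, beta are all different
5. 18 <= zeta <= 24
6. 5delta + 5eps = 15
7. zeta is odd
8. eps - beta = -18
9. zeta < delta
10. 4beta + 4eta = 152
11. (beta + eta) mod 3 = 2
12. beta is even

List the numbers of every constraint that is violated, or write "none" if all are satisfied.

Violated: 3, 5, 7, 9.

1. eta=18, beta=20, delta=1; 1 of them equals 1 — OK.
2. eta = 18, beta = 20; 18 < 20 — OK.
3. delta = 1 ≠ 2 and eps = 2 ≠ 3; both disjuncts false — violated.
4. values 16, 18, 2, 20 are pairwise distinct — OK.
5. zeta = 16 is outside [18, 24] — violated.
6. 5delta + 5eps = 5(1) + 5(2) = 15 — OK.
7. zeta = 16 is even — violated.
8. eps - beta = 2 - 20 = -18 — OK.
9. zeta = 16, delta = 1; 16 ≥ 1 (want <) — violated.
10. 4beta + 4eta = 4(20) + 4(18) = 152 — OK.
11. beta + eta = 38; 38 mod 3 = 2 — OK.
12. beta = 20 is even — OK.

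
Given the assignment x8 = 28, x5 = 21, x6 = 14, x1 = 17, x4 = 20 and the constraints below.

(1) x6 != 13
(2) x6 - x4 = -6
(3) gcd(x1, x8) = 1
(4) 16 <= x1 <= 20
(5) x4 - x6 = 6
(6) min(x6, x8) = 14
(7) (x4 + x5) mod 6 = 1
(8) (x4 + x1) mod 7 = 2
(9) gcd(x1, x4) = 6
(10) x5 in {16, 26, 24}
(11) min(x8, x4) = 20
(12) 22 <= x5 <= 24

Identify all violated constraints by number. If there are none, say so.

No — constraints 7, 9, 10, and 12 are not satisfied.

(1) x6 = 14, and 14 ≠ 13 — holds.
(2) x6 - x4 = 14 - 20 = -6 — holds.
(3) gcd(17, 28) = 1 — holds.
(4) x1 = 17 lies in [16, 20] — holds.
(5) x4 - x6 = 20 - 14 = 6 — holds.
(6) min(14, 28) = 14 — holds.
(7) x4 + x5 = 41; 41 mod 6 = 5, not 1 — does not hold.
(8) x4 + x1 = 37; 37 mod 7 = 2 — holds.
(9) gcd(17, 20) = 1, not 6 — does not hold.
(10) x5 = 21 is not in {16, 26, 24} — does not hold.
(11) min(28, 20) = 20 — holds.
(12) x5 = 21 is outside [22, 24] — does not hold.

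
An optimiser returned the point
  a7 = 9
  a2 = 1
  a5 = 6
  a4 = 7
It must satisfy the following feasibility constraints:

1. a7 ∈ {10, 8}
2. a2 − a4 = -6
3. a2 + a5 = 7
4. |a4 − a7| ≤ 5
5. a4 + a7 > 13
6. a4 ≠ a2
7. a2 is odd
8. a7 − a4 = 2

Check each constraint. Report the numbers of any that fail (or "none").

Constraint 1 does not hold.

1. a7 = 9 is not in {10, 8}  false
2. a2 − a4 = 1 − 7 = -6  true
3. a2 + a5 = 1 + 6 = 7  true
4. |7 − 9| = 2; 2 ≤ 5  true
5. a4 + a7 = 7 + 9 = 16; 16 > 13  true
6. a4 = 7, a2 = 1; distinct  true
7. a2 = 1 is odd  true
8. a7 − a4 = 9 − 7 = 2  true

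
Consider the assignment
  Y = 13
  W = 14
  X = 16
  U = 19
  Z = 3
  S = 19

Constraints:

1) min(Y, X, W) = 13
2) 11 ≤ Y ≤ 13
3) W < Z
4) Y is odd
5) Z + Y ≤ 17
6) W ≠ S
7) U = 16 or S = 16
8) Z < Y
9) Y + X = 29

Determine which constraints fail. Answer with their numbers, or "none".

The assignment fails constraints 3, 7.

1) min(13, 16, 14) = 13  holds
2) Y = 13 lies in [11, 13]  holds
3) W = 14, Z = 3; 14 ≥ 3 (want <)  fails
4) Y = 13 is odd  holds
5) Z + Y = 3 + 13 = 16; 16 ≤ 17  holds
6) W = 14, S = 19; distinct  holds
7) U = 19 ≠ 16 and S = 19 ≠ 16; both disjuncts false  fails
8) Z = 3, Y = 13; 3 < 13  holds
9) Y + X = 13 + 16 = 29  holds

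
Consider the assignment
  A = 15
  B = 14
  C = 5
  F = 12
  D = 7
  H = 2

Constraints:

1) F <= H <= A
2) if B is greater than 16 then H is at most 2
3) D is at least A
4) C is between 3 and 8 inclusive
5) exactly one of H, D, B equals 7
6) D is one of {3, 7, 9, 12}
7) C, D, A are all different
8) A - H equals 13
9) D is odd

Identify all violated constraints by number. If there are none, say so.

1) values 12, 2, 15; F = 12 is not <= H = 2  FAIL
2) B = 14, not > 16; antecedent false, conditional vacuously true  OK
3) D = 7, A = 15; 7 < 15 (want ≥)  FAIL
4) C = 5 lies in [3, 8]  OK
5) H=2, D=7, B=14; 1 of them equals 7  OK
6) D = 7 is in {3, 7, 9, 12}  OK
7) values 5, 7, 15 are pairwise distinct  OK
8) A - H = 15 - 2 = 13  OK
9) D = 7 is odd  OK

No — constraints 1, 3 are not satisfied.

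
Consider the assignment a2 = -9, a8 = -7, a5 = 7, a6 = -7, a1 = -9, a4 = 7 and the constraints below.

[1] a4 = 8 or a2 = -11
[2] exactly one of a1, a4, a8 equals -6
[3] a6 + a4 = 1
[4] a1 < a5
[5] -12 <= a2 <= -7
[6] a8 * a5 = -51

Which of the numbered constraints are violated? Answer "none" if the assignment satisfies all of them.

Constraints 1, 2, 3, and 6 do not hold.

[1] a4 = 7 ≠ 8 and a2 = -9 ≠ -11; both disjuncts false  false
[2] a1=-9, a4=7, a8=-7; 0 of them equal -6, not exactly one  false
[3] a6 + a4 = -7 + 7 = 0, not 1  false
[4] a1 = -9, a5 = 7; -9 < 7  true
[5] a2 = -9 lies in [-12, -7]  true
[6] a8 * a5 = -7 * 7 = -49, not -51  false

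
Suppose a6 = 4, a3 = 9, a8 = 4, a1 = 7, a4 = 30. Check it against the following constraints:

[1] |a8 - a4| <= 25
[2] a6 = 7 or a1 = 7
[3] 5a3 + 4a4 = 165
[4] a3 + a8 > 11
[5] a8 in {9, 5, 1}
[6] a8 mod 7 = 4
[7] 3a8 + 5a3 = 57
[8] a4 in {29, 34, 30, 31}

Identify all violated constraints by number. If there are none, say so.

No — constraints 1 and 5 are not satisfied.

[1] |4 - 30| = 26; 26 > 25, exceeds bound 25 — fails.
[2] a6 = 4 ≠ 7, but a1 = 7 = 7 (second disjunct) — holds.
[3] 5a3 + 4a4 = 5(9) + 4(30) = 165 — holds.
[4] a3 + a8 = 9 + 4 = 13; 13 > 11 — holds.
[5] a8 = 4 is not in {9, 5, 1} — fails.
[6] 4 mod 7 = 4 — holds.
[7] 3a8 + 5a3 = 3(4) + 5(9) = 57 — holds.
[8] a4 = 30 is in {29, 34, 30, 31} — holds.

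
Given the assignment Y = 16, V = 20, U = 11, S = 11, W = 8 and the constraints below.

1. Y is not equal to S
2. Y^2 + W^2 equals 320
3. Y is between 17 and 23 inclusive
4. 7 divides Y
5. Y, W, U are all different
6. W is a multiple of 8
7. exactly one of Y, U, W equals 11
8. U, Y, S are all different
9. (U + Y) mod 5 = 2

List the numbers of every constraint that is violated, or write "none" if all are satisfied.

Constraints 3, 4, 8 are violated.

1. Y = 16, S = 11; distinct — satisfied.
2. Y^2 + W^2 = 16^2 + 8^2 = 256 + 64 = 320 — satisfied.
3. Y = 16 is outside [17, 23] — violated.
4. 16 = 7*2 + 2, so 7 does not divide 16 — violated.
5. values 16, 8, 11 are pairwise distinct — satisfied.
6. 8 / 8 = 1, so 8 divides 8 — satisfied.
7. Y=16, U=11, W=8; 1 of them equals 11 — satisfied.
8. U = S = 11, not all different — violated.
9. U + Y = 27; 27 mod 5 = 2 — satisfied.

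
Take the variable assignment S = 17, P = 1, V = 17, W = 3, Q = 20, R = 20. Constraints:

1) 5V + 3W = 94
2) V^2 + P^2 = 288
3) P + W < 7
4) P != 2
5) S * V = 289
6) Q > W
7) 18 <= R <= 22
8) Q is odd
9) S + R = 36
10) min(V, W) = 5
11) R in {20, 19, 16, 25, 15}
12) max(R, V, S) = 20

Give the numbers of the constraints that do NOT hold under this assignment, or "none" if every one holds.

1) 5V + 3W = 5(17) + 3(3) = 94 — satisfied.
2) V^2 + P^2 = 17^2 + 1^2 = 289 + 1 = 290, not 288 — violated.
3) P + W = 1 + 3 = 4; 4 < 7 — satisfied.
4) P = 1, and 1 ≠ 2 — satisfied.
5) S * V = 17 * 17 = 289 — satisfied.
6) Q = 20, W = 3; 20 > 3 — satisfied.
7) R = 20 lies in [18, 22] — satisfied.
8) Q = 20 is even — violated.
9) S + R = 17 + 20 = 37, not 36 — violated.
10) min(17, 3) = 3, not 5 — violated.
11) R = 20 is in {20, 19, 16, 25, 15} — satisfied.
12) max(20, 17, 17) = 20 — satisfied.

Violated: 2, 8, 9, 10.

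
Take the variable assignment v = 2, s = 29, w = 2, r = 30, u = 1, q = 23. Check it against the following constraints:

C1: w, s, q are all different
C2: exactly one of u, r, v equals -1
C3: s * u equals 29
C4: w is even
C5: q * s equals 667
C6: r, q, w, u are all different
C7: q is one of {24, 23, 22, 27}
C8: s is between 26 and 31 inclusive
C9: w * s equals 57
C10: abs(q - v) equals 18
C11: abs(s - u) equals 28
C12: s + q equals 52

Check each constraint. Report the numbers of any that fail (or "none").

Constraints 2, 9, 10 do not hold.

C1: values 2, 29, 23 are pairwise distinct  holds
C2: u=1, r=30, v=2; 0 of them equal -1, not exactly one  fails
C3: s * u = 29 * 1 = 29  holds
C4: w = 2 is even  holds
C5: q * s = 23 * 29 = 667  holds
C6: values 30, 23, 2, 1 are pairwise distinct  holds
C7: q = 23 is in {24, 23, 22, 27}  holds
C8: s = 29 lies in [26, 31]  holds
C9: w * s = 2 * 29 = 58, not 57  fails
C10: abs(23 - 2) = 21, not 18  fails
C11: abs(29 - 1) = 28  holds
C12: s + q = 29 + 23 = 52  holds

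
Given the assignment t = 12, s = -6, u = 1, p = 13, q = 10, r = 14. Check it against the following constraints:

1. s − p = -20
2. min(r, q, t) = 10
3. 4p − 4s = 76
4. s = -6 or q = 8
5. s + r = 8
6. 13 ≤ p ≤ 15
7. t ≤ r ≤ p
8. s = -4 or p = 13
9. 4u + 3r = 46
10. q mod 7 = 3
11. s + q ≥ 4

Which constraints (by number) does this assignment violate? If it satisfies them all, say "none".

1. s − p = -6 − 13 = -19, not -20 — violated.
2. min(14, 10, 12) = 10 — satisfied.
3. 4p − 4s = 4(13) − 4(-6) = 76 — satisfied.
4. s = -6 = -6 (first disjunct) — satisfied.
5. s + r = -6 + 14 = 8 — satisfied.
6. p = 13 lies in [13, 15] — satisfied.
7. values 12, 14, 13; r = 14 is not ≤ p = 13 — violated.
8. s = -6 ≠ -4, but p = 13 = 13 (second disjunct) — satisfied.
9. 4u + 3r = 4(1) + 3(14) = 46 — satisfied.
10. 10 mod 7 = 3 — satisfied.
11. s + q = -6 + 10 = 4; 4 ≥ 4 — satisfied.

Constraints 1 and 7 are violated.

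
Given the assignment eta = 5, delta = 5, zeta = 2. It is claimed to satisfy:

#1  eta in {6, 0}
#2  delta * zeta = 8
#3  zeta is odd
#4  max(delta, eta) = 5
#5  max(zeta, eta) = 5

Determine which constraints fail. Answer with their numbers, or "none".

#1 eta = 5 is not in {6, 0} — violated.
#2 delta * zeta = 5 * 2 = 10, not 8 — violated.
#3 zeta = 2 is even — violated.
#4 max(5, 5) = 5 — satisfied.
#5 max(2, 5) = 5 — satisfied.

Constraints 1, 2, and 3 are violated.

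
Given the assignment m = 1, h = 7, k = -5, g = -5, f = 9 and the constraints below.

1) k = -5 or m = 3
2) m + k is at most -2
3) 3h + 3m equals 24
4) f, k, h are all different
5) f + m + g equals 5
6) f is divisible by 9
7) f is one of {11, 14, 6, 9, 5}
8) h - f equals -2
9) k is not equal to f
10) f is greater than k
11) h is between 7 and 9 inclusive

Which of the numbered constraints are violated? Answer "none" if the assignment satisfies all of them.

None — every constraint holds.

1) k = -5 = -5 (first disjunct) — OK.
2) m + k = 1 + (-5) = -4; -4 ≤ -2 — OK.
3) 3h + 3m = 3(7) + 3(1) = 24 — OK.
4) values 9, -5, 7 are pairwise distinct — OK.
5) f + m + g = 9 + 1 + (-5) = 5 — OK.
6) 9 / 9 = 1, so 9 divides 9 — OK.
7) f = 9 is in {11, 14, 6, 9, 5} — OK.
8) h - f = 7 - 9 = -2 — OK.
9) k = -5, f = 9; distinct — OK.
10) f = 9, k = -5; 9 > -5 — OK.
11) h = 7 lies in [7, 9] — OK.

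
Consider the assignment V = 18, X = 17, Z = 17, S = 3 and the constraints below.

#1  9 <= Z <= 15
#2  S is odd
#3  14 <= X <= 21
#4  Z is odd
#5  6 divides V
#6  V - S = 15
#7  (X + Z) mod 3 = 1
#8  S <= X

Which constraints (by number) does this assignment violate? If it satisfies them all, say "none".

#1 Z = 17 is outside [9, 15] — does not hold.
#2 S = 3 is odd — holds.
#3 X = 17 lies in [14, 21] — holds.
#4 Z = 17 is odd — holds.
#5 18 / 6 = 3, so 6 divides 18 — holds.
#6 V - S = 18 - 3 = 15 — holds.
#7 X + Z = 34; 34 mod 3 = 1 — holds.
#8 S = 3, X = 17; 3 ≤ 17 — holds.

Violated: 1.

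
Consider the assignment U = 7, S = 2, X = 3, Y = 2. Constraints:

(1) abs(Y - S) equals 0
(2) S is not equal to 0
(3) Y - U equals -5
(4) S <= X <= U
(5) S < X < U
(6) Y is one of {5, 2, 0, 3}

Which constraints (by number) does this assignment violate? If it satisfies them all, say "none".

(1) abs(2 - 2) = 0  OK
(2) S = 2, and 2 ≠ 0  OK
(3) Y - U = 2 - 7 = -5  OK
(4) values 2 <= 3 <= 7  OK
(5) values 2 < 3 < 7  OK
(6) Y = 2 is in {5, 2, 0, 3}  OK

All constraints are satisfied.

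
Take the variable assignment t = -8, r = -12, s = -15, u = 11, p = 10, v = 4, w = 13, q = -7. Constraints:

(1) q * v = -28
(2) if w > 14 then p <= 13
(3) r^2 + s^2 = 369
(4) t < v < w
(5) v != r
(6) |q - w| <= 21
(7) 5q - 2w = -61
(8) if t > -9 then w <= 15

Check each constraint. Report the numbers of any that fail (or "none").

No violations.

(1) q * v = -7 * 4 = -28 — holds.
(2) w = 13, not > 14; antecedent false, conditional vacuously true — holds.
(3) r^2 + s^2 = (-12)^2 + (-15)^2 = 144 + 225 = 369 — holds.
(4) values -8 < 4 < 13 — holds.
(5) v = 4, r = -12; distinct — holds.
(6) |-7 - 13| = 20; 20 ≤ 21 — holds.
(7) 5q - 2w = 5(-7) - 2(13) = -61 — holds.
(8) t = -8 > -9, so we need w ≤ 15; w = 13 ≤ 15 — holds.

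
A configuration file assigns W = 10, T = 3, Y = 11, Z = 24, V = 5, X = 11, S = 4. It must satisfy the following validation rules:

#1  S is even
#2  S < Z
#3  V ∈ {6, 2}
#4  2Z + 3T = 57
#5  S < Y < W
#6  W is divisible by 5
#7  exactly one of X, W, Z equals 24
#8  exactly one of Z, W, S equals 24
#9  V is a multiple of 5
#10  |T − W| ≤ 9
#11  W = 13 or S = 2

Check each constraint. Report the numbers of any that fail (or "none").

#1 S = 4 is even — holds.
#2 S = 4, Z = 24; 4 < 24 — holds.
#3 V = 5 is not in {6, 2} — fails.
#4 2Z + 3T = 2(24) + 3(3) = 57 — holds.
#5 values 4, 11, 10; Y = 11 is not < W = 10 — fails.
#6 10 / 5 = 2, so 5 divides 10 — holds.
#7 X=11, W=10, Z=24; 1 of them equals 24 — holds.
#8 Z=24, W=10, S=4; 1 of them equals 24 — holds.
#9 5 / 5 = 1, so 5 divides 5 — holds.
#10 |3 − 10| = 7; 7 ≤ 9 — holds.
#11 W = 10 ≠ 13 and S = 4 ≠ 2; both disjuncts false — fails.

Constraints 3, 5, 11 are violated.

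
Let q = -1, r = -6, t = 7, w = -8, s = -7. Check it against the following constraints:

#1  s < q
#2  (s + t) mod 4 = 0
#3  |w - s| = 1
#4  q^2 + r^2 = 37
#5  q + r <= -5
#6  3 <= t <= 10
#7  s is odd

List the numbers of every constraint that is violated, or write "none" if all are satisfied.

#1 s = -7, q = -1; -7 < -1  holds
#2 s + t = 0; 0 mod 4 = 0  holds
#3 |-8 - (-7)| = 1  holds
#4 q^2 + r^2 = (-1)^2 + (-6)^2 = 1 + 36 = 37  holds
#5 q + r = -1 + (-6) = -7; -7 ≤ -5  holds
#6 t = 7 lies in [3, 10]  holds
#7 s = -7 is odd  holds

The assignment satisfies every constraint.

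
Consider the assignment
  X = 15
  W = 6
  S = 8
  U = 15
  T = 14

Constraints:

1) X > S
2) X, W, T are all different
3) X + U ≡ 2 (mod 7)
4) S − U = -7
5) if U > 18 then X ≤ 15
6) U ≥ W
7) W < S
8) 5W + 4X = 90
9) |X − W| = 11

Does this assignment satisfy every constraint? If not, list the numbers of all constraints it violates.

Violated: 9.

1) X = 15, S = 8; 15 > 8  holds
2) values 15, 6, 14 are pairwise distinct  holds
3) X + U = 30; 30 mod 7 = 2  holds
4) S − U = 8 − 15 = -7  holds
5) U = 15, not > 18; antecedent false, conditional vacuously true  holds
6) U = 15, W = 6; 15 ≥ 6  holds
7) W = 6, S = 8; 6 < 8  holds
8) 5W + 4X = 5(6) + 4(15) = 90  holds
9) |15 − 6| = 9, not 11  fails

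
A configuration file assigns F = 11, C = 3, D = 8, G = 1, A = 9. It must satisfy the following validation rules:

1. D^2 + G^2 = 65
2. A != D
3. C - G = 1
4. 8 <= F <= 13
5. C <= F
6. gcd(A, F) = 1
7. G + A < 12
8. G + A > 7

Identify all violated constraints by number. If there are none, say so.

Constraint 3 does not hold.

1. D^2 + G^2 = 8^2 + 1^2 = 64 + 1 = 65  true
2. A = 9, D = 8; distinct  true
3. C - G = 3 - 1 = 2, not 1  false
4. F = 11 lies in [8, 13]  true
5. C = 3, F = 11; 3 ≤ 11  true
6. gcd(9, 11) = 1  true
7. G + A = 1 + 9 = 10; 10 < 12  true
8. G + A = 1 + 9 = 10; 10 > 7  true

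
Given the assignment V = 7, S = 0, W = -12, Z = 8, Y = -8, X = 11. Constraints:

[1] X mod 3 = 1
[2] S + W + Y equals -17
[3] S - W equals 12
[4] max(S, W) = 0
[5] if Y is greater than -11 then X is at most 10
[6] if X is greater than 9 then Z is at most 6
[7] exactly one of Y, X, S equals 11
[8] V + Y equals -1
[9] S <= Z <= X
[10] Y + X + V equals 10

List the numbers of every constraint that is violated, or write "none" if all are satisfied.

Constraints 1, 2, 5, and 6 do not hold.

[1] 11 mod 3 = 2, not 1 — does not hold.
[2] S + W + Y = 0 + (-12) + (-8) = -20, not -17 — does not hold.
[3] S - W = 0 - (-12) = 12 — holds.
[4] max(0, -12) = 0 — holds.
[5] Y = -8 > -11, so we need X ≤ 10; but X = 11 > 10 — does not hold.
[6] X = 11 > 9, so we need Z ≤ 6; but Z = 8 > 6 — does not hold.
[7] Y=-8, X=11, S=0; 1 of them equals 11 — holds.
[8] V + Y = 7 + (-8) = -1 — holds.
[9] values 0 <= 8 <= 11 — holds.
[10] Y + X + V = -8 + 11 + 7 = 10 — holds.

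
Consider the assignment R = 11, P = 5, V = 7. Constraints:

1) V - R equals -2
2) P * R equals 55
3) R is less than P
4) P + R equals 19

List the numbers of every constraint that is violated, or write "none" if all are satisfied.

Constraints 1, 3, and 4 do not hold.

1) V - R = 7 - 11 = -4, not -2  fails
2) P * R = 5 * 11 = 55  holds
3) R = 11, P = 5; 11 ≥ 5 (want <)  fails
4) P + R = 5 + 11 = 16, not 19  fails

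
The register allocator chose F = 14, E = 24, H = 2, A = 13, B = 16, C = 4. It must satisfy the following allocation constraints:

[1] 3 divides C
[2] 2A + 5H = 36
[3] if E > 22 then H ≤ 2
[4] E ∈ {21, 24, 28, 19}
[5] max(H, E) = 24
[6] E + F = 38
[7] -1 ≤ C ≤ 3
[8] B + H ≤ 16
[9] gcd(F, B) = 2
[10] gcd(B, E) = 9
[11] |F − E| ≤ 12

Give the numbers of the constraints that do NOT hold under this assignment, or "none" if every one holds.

Constraints 1, 7, 8, 10 do not hold.

[1] 4 = 3×1 + 1, so 3 does not divide 4 — violated.
[2] 2A + 5H = 2(13) + 5(2) = 36 — satisfied.
[3] E = 24 > 22, so we need H ≤ 2; H = 2 ≤ 2 — satisfied.
[4] E = 24 is in {21, 24, 28, 19} — satisfied.
[5] max(2, 24) = 24 — satisfied.
[6] E + F = 24 + 14 = 38 — satisfied.
[7] C = 4 is outside [-1, 3] — violated.
[8] B + H = 16 + 2 = 18; 18 > 16, bound 16 not met — violated.
[9] gcd(14, 16) = 2 — satisfied.
[10] gcd(16, 24) = 8, not 9 — violated.
[11] |14 − 24| = 10; 10 ≤ 12 — satisfied.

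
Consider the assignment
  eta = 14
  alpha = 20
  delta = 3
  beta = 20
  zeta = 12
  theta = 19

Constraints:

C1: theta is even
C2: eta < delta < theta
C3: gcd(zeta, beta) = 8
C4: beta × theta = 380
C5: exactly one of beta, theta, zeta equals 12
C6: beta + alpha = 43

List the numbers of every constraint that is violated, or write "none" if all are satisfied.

Constraints 1, 2, 3, 6 do not hold.

C1: theta = 19 is odd  fails
C2: values 14, 3, 19; eta = 14 is not < delta = 3  fails
C3: gcd(12, 20) = 4, not 8  fails
C4: beta × theta = 20 × 19 = 380  holds
C5: beta=20, theta=19, zeta=12; 1 of them equals 12  holds
C6: beta + alpha = 20 + 20 = 40, not 43  fails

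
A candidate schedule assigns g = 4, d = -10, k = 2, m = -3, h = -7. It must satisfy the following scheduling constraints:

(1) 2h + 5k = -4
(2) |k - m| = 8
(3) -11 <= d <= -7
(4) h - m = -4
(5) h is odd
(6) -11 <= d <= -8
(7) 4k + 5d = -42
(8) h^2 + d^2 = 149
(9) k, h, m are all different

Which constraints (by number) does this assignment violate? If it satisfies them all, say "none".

The assignment fails constraint 2.

(1) 2h + 5k = 2(-7) + 5(2) = -4 — holds.
(2) |2 - (-3)| = 5, not 8 — does not hold.
(3) d = -10 lies in [-11, -7] — holds.
(4) h - m = -7 - (-3) = -4 — holds.
(5) h = -7 is odd — holds.
(6) d = -10 lies in [-11, -8] — holds.
(7) 4k + 5d = 4(2) + 5(-10) = -42 — holds.
(8) h^2 + d^2 = (-7)^2 + (-10)^2 = 49 + 100 = 149 — holds.
(9) values 2, -7, -3 are pairwise distinct — holds.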